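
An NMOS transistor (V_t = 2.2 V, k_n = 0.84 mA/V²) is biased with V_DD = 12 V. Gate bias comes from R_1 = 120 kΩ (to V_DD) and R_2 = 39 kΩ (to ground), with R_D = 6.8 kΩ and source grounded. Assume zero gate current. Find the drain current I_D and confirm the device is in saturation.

I_D ≈ 0.23 mA

V_G = V_DD·R_2/(R_1+R_2) = 12×39/159 = 2.94 V. With the source grounded, V_GS = V_G = 2.94 V.
Assume saturation: I_D = (k_n/2)(V_GS − V_t)² = (0.84/2)×(2.94 − 2.2)² = 0.42×0.743² = 0.232 mA.
V_DS = V_DD − I_D·R_D = 12 − 0.232×6.8 = 10.4 V.
Saturation requires V_DS ≥ V_GS − V_t = 0.743 V; 10.4 ≥ 0.743 ✓.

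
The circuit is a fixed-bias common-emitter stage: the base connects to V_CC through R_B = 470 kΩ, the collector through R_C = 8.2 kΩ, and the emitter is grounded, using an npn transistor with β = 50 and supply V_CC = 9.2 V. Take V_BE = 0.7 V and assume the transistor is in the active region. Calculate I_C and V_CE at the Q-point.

Base loop: V_CC = I_B·R_B + V_BE, so I_B = (9.2 − 0.7)/470 kΩ = 0.0181 mA.
In the active region I_C = β·I_B = 50 × 0.0181 = 0.904 mA.
Collector loop: V_CE = V_CC − I_C·R_C = 9.2 − 0.904×8.2 = 1.79 V.
Since V_CE = 1.79 V > V_CE(sat) ≈ 0.2 V, the transistor is in the active region as assumed.

I_C ≈ 0.9 mA, V_CE ≈ 1.8 V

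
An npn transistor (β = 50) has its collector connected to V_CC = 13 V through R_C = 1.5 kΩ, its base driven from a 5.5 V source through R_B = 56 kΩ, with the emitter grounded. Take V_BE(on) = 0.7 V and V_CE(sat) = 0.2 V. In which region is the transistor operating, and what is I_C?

active; I_C ≈ 4.3 mA

Assume active. Base-emitter loop: I_B = (V_BB − V_BE)/R_B = (5.5 − 0.7)/56 = 0.0857 mA.
I_C = β·I_B = 50×0.0857 = 4.29 mA.
V_CE = V_CC − I_C·R_C = 13 − 4.29×1.5 = 6.57 V > V_CE(sat), so the active-region assumption holds.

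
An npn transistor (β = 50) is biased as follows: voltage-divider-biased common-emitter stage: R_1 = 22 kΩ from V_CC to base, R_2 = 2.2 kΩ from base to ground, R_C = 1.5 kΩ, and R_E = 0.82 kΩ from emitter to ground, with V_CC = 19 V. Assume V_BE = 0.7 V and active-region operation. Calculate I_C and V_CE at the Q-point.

Thevenize the base divider: V_Th = V_CC·R_2/(R_1+R_2) = 19×2.2/24.2 = 1.73 V, R_Th = R_1‖R_2 = 2 kΩ.
Base-emitter loop: V_Th = I_B·R_Th + V_BE + (β+1)I_B·R_E, so I_B = (1.73 − 0.7) / (2 + 51×0.82) = 0.0234 mA.
I_C = β·I_B = 50×0.0234 = 1.17 mA, and I_E = (β+1)I_B = 1.2 mA.
V_CE = V_CC − I_C·R_C − I_E·R_E = 19 − 1.17×1.5 − 1.2×0.82 = 16.3 V.
V_CE = 16.3 V > 0.2 V confirms active-region operation.

I_C ≈ 1.2 mA, V_CE ≈ 16 V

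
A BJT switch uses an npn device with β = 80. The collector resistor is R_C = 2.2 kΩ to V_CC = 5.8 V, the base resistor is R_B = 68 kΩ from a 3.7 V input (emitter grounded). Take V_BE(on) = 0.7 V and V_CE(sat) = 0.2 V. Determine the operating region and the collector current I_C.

saturation; I_C ≈ 2.5 mA

Assume active: I_B = (3.7 − 0.7)/68 = 0.0441 mA, giving I_C = β·I_B = 3.53 mA.
But then V_CE = 5.8 − 3.53×2.2 = -1.96 V < V_CE(sat) = 0.2 V — impossible in the active region.
So the transistor is saturated. With V_CE = 0.2 V, I_C = (V_CC − 0.2)/R_C = 5.6/2.2 = 2.55 mA.
Check: β·I_B = 3.53 mA > I_C = 2.55 mA, confirming saturation.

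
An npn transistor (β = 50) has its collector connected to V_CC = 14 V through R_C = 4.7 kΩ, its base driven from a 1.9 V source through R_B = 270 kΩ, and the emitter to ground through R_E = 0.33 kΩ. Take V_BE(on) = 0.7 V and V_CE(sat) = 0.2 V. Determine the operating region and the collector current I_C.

Assume active. Base-emitter loop: I_B = (V_BB − V_BE)/(R_B + (β+1)R_E) = (1.9 − 0.7)/(270 + 51×0.33) = 0.00418 mA.
I_C = β·I_B = 50×0.00418 = 0.209 mA.
V_CE = V_CC − I_C·R_C − I_E·R_E = 14 − 0.209×4.7 − 0.213×0.33 = 12.9 V > V_CE(sat), so the active-region assumption holds.

active; I_C ≈ 0.21 mA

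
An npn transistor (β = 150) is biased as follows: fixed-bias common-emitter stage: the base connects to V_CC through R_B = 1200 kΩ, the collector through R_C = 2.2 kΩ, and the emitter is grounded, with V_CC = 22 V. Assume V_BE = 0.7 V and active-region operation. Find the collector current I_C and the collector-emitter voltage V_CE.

Base loop: V_CC = I_B·R_B + V_BE, so I_B = (22 − 0.7)/1200 kΩ = 0.0178 mA.
In the active region I_C = β·I_B = 150 × 0.0178 = 2.66 mA.
Collector loop: V_CE = V_CC − I_C·R_C = 22 − 2.66×2.2 = 16.1 V.
Since V_CE = 16.1 V > V_CE(sat) ≈ 0.2 V, the transistor is in the active region as assumed.

I_C ≈ 2.7 mA, V_CE ≈ 16 V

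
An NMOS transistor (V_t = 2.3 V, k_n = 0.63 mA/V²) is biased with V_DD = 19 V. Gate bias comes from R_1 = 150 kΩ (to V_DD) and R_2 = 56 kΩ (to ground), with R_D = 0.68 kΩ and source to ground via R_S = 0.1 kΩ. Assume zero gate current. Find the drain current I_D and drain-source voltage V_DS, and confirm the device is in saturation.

I_D ≈ 2.2 mA, V_DS ≈ 17 V

V_G = V_DD·R_2/(R_1+R_2) = 19×56/206 = 5.17 V.
Assume saturation: I_D = (k_n/2)(V_GS − V_t)² with V_GS = V_G − I_D·R_S = 5.17 − 0.1·I_D.
Substituting gives 0.00315·I_D² − 1.18·I_D + 2.59 = 0, with roots I_D = 2.2 or 373 mA.
The root I_D = 373 mA gives V_GS = -32.1 V ≤ V_t, so take I_D = 2.2 mA.
Then V_GS = 4.94 V and V_DS = V_DD − I_D(R_D+R_S) = 19 − 2.2×0.78 = 17.3 V.
Saturation requires V_DS ≥ V_GS − V_t = 2.64 V; 17.3 ≥ 2.64 ✓.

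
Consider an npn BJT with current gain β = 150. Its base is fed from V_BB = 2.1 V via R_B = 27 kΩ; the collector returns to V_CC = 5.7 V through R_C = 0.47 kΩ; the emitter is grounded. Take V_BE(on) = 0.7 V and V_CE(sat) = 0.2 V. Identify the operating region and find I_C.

Assume active. Base-emitter loop: I_B = (V_BB − V_BE)/R_B = (2.1 − 0.7)/27 = 0.0519 mA.
I_C = β·I_B = 150×0.0519 = 7.78 mA.
V_CE = V_CC − I_C·R_C = 5.7 − 7.78×0.47 = 2.04 V > V_CE(sat), so the active-region assumption holds.

active; I_C ≈ 7.8 mA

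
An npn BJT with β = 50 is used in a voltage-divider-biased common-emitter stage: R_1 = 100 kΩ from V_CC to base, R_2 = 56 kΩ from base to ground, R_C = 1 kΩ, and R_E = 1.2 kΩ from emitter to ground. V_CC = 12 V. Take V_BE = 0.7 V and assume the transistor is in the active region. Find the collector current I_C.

I_C ≈ 1.9 mA

Thevenize the base divider: V_Th = V_CC·R_2/(R_1+R_2) = 12×56/156 = 4.31 V, R_Th = R_1‖R_2 = 35.9 kΩ.
Base-emitter loop: V_Th = I_B·R_Th + V_BE + (β+1)I_B·R_E, so I_B = (4.31 − 0.7) / (35.9 + 51×1.2) = 0.0372 mA.
I_C = β·I_B = 50×0.0372 = 1.86 mA, and I_E = (β+1)I_B = 1.89 mA.
V_CE = V_CC − I_C·R_C − I_E·R_E = 12 − 1.86×1 − 1.89×1.2 = 7.87 V.
V_CE = 7.87 V > 0.2 V confirms active-region operation.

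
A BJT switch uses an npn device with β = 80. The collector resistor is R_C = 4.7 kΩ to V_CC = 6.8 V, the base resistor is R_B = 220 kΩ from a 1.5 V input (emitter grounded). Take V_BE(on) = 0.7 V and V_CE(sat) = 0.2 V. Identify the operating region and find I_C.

Assume active. Base-emitter loop: I_B = (V_BB − V_BE)/R_B = (1.5 − 0.7)/220 = 0.00364 mA.
I_C = β·I_B = 80×0.00364 = 0.291 mA.
V_CE = V_CC − I_C·R_C = 6.8 − 0.291×4.7 = 5.43 V > V_CE(sat), so the active-region assumption holds.

active; I_C ≈ 0.29 mA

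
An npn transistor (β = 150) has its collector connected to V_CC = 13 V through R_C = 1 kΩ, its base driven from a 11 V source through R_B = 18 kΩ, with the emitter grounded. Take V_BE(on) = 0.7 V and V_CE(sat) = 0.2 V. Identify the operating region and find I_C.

saturation; I_C ≈ 13 mA

Assume active: I_B = (11 − 0.7)/18 = 0.572 mA, giving I_C = β·I_B = 85.8 mA.
But then V_CE = 13 − 85.8×1 = -72.8 V < V_CE(sat) = 0.2 V — impossible in the active region.
So the transistor is saturated. With V_CE = 0.2 V, I_C = (V_CC − 0.2)/R_C = 12.8/1 = 12.8 mA.
Check: β·I_B = 85.8 mA > I_C = 12.8 mA, confirming saturation.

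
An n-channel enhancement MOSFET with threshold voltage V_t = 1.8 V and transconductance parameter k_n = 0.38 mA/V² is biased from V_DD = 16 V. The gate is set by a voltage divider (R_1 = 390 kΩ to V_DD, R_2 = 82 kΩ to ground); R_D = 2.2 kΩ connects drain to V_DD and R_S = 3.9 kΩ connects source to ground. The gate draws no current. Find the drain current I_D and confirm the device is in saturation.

V_G = V_DD·R_2/(R_1+R_2) = 16×82/472 = 2.78 V.
Assume saturation: I_D = (k_n/2)(V_GS − V_t)² with V_GS = V_G − I_D·R_S = 2.78 − 3.9·I_D.
Substituting gives 2.89·I_D² − 2.45·I_D + 0.182 = 0, with roots I_D = 0.0824 or 0.766 mA.
The root I_D = 0.766 mA gives V_GS = -0.208 V ≤ V_t, so take I_D = 0.0824 mA.
Then V_GS = 2.46 V and V_DS = V_DD − I_D(R_D+R_S) = 16 − 0.0824×6.1 = 15.5 V.
Saturation requires V_DS ≥ V_GS − V_t = 0.658 V; 15.5 ≥ 0.658 ✓.

I_D ≈ 0.082 mA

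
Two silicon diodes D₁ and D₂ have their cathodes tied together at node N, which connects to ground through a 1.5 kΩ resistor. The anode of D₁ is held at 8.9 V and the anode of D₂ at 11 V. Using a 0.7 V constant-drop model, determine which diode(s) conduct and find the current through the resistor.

Assume both conduct. Then node N would need to be at both 8.9−0.7 = 8.2 V and 11−0.7 = 10.3 V, which is impossible.
Assume only D₂ conducts: V_N = 11 − 0.7 = 10.3 V, so I_R = 10.3/1.5 = 6.87 mA.
Check D₁: its anode-to-cathode voltage is 8.9 − 10.3 = -1.4 V < 0.7 V, so it is off. The assumption is consistent.

Only D₂ conducts; I_R ≈ 6.9 mA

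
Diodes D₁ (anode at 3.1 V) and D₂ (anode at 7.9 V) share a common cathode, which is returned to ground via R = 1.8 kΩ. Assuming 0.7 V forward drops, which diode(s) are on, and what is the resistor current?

Only D₂ conducts; I_R ≈ 4 mA

Assume both conduct. Then node N would need to be at both 3.1−0.7 = 2.4 V and 7.9−0.7 = 7.2 V, which is impossible.
Assume only D₂ conducts: V_N = 7.9 − 0.7 = 7.2 V, so I_R = 7.2/1.8 = 4 mA.
Check D₁: its anode-to-cathode voltage is 3.1 − 7.2 = -4.1 V < 0.7 V, so it is off. The assumption is consistent.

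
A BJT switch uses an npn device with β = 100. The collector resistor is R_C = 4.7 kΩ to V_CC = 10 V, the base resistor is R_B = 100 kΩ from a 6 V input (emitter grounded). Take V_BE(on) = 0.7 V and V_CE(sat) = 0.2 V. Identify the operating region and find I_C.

Assume active: I_B = (6 − 0.7)/100 = 0.053 mA, giving I_C = β·I_B = 5.3 mA.
But then V_CE = 10 − 5.3×4.7 = -14.9 V < V_CE(sat) = 0.2 V — impossible in the active region.
So the transistor is saturated. With V_CE = 0.2 V, I_C = (V_CC − 0.2)/R_C = 9.8/4.7 = 2.09 mA.
Check: β·I_B = 5.3 mA > I_C = 2.09 mA, confirming saturation.

saturation; I_C ≈ 2.1 mA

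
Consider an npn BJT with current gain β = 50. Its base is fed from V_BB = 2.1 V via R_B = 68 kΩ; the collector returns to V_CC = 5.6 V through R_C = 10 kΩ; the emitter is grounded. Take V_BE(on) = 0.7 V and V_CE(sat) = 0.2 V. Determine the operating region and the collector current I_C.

Assume active: I_B = (2.1 − 0.7)/68 = 0.0206 mA, giving I_C = β·I_B = 1.03 mA.
But then V_CE = 5.6 − 1.03×10 = -4.69 V < V_CE(sat) = 0.2 V — impossible in the active region.
So the transistor is saturated. With V_CE = 0.2 V, I_C = (V_CC − 0.2)/R_C = 5.4/10 = 0.54 mA.
Check: β·I_B = 1.03 mA > I_C = 0.54 mA, confirming saturation.

saturation; I_C ≈ 0.54 mA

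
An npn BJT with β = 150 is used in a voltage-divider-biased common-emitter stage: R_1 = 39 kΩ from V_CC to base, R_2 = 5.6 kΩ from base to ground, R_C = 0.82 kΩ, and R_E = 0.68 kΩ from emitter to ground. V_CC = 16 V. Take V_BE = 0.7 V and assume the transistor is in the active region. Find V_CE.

Thevenize the base divider: V_Th = V_CC·R_2/(R_1+R_2) = 16×5.6/44.6 = 2.01 V, R_Th = R_1‖R_2 = 4.9 kΩ.
Base-emitter loop: V_Th = I_B·R_Th + V_BE + (β+1)I_B·R_E, so I_B = (2.01 − 0.7) / (4.9 + 151×0.68) = 0.0122 mA.
I_C = β·I_B = 150×0.0122 = 1.83 mA, and I_E = (β+1)I_B = 1.84 mA.
V_CE = V_CC − I_C·R_C − I_E·R_E = 16 − 1.83×0.82 − 1.84×0.68 = 13.3 V.
V_CE = 13.3 V > 0.2 V confirms active-region operation.

V_CE ≈ 13 V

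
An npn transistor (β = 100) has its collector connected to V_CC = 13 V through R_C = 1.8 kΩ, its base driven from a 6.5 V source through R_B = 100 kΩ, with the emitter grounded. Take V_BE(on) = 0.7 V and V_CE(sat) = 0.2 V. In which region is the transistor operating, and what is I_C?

active; I_C ≈ 5.8 mA

Assume active. Base-emitter loop: I_B = (V_BB − V_BE)/R_B = (6.5 − 0.7)/100 = 0.058 mA.
I_C = β·I_B = 100×0.058 = 5.8 mA.
V_CE = V_CC − I_C·R_C = 13 − 5.8×1.8 = 2.56 V > V_CE(sat), so the active-region assumption holds.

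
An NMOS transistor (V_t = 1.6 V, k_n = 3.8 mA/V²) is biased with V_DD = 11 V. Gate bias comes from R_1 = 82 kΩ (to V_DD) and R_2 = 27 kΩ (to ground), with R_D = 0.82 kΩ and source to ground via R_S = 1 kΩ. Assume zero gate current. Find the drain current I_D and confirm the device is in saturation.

I_D ≈ 0.57 mA

V_G = V_DD·R_2/(R_1+R_2) = 11×27/109 = 2.72 V.
Assume saturation: I_D = (k_n/2)(V_GS − V_t)² with V_GS = V_G − I_D·R_S = 2.72 − 1·I_D.
Substituting gives 1.9·I_D² − 5.27·I_D + 2.4 = 0, with roots I_D = 0.575 or 2.2 mA.
The root I_D = 2.2 mA gives V_GS = 0.524 V ≤ V_t, so take I_D = 0.575 mA.
Then V_GS = 2.15 V and V_DS = V_DD − I_D(R_D+R_S) = 11 − 0.575×1.82 = 9.95 V.
Saturation requires V_DS ≥ V_GS − V_t = 0.55 V; 9.95 ≥ 0.55 ✓.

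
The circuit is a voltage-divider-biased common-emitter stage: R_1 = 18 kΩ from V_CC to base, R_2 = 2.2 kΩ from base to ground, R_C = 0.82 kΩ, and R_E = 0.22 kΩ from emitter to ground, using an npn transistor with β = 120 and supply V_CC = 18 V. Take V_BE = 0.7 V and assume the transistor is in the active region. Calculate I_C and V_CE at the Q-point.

Thevenize the base divider: V_Th = V_CC·R_2/(R_1+R_2) = 18×2.2/20.2 = 1.96 V, R_Th = R_1‖R_2 = 1.96 kΩ.
Base-emitter loop: V_Th = I_B·R_Th + V_BE + (β+1)I_B·R_E, so I_B = (1.96 − 0.7) / (1.96 + 121×0.22) = 0.0441 mA.
I_C = β·I_B = 120×0.0441 = 5.29 mA, and I_E = (β+1)I_B = 5.34 mA.
V_CE = V_CC − I_C·R_C − I_E·R_E = 18 − 5.29×0.82 − 5.34×0.22 = 12.5 V.
V_CE = 12.5 V > 0.2 V confirms active-region operation.

I_C ≈ 5.3 mA, V_CE ≈ 12 V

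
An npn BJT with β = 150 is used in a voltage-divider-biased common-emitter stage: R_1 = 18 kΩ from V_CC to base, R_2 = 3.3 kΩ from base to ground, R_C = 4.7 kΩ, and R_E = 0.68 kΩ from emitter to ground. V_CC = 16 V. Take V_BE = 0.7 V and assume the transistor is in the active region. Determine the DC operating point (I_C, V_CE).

Thevenize the base divider: V_Th = V_CC·R_2/(R_1+R_2) = 16×3.3/21.3 = 2.48 V, R_Th = R_1‖R_2 = 2.79 kΩ.
Base-emitter loop: V_Th = I_B·R_Th + V_BE + (β+1)I_B·R_E, so I_B = (2.48 − 0.7) / (2.79 + 151×0.68) = 0.0169 mA.
I_C = β·I_B = 150×0.0169 = 2.53 mA, and I_E = (β+1)I_B = 2.55 mA.
V_CE = V_CC − I_C·R_C − I_E·R_E = 16 − 2.53×4.7 − 2.55×0.68 = 2.38 V.
V_CE = 2.38 V > 0.2 V confirms active-region operation.

I_C ≈ 2.5 mA, V_CE ≈ 2.4 V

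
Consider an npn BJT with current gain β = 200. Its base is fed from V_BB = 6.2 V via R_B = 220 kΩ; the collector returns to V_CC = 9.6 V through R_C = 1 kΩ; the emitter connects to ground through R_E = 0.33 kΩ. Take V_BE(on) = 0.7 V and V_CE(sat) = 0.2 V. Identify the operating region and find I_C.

Assume active. Base-emitter loop: I_B = (V_BB − V_BE)/(R_B + (β+1)R_E) = (6.2 − 0.7)/(220 + 201×0.33) = 0.0192 mA.
I_C = β·I_B = 200×0.0192 = 3.84 mA.
V_CE = V_CC − I_C·R_C − I_E·R_E = 9.6 − 3.84×1 − 3.86×0.33 = 4.48 V > V_CE(sat), so the active-region assumption holds.

active; I_C ≈ 3.8 mA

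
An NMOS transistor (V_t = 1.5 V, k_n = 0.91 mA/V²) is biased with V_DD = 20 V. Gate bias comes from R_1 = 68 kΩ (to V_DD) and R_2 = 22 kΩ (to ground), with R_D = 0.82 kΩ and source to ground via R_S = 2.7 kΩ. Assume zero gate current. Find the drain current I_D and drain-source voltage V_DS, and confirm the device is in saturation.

V_G = V_DD·R_2/(R_1+R_2) = 20×22/90 = 4.89 V.
Assume saturation: I_D = (k_n/2)(V_GS − V_t)² with V_GS = V_G − I_D·R_S = 4.89 − 2.7·I_D.
Substituting gives 3.32·I_D² − 9.33·I_D + 5.23 = 0, with roots I_D = 0.773 or 2.04 mA.
The root I_D = 2.04 mA gives V_GS = -0.617 V ≤ V_t, so take I_D = 0.773 mA.
Then V_GS = 2.8 V and V_DS = V_DD − I_D(R_D+R_S) = 20 − 0.773×3.52 = 17.3 V.
Saturation requires V_DS ≥ V_GS − V_t = 1.3 V; 17.3 ≥ 1.3 ✓.

I_D ≈ 0.77 mA, V_DS ≈ 17 V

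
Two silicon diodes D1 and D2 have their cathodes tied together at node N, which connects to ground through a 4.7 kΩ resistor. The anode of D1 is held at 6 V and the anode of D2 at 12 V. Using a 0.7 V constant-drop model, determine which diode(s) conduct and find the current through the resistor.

Only D2 conducts; I_R ≈ 2.4 mA

Assume both conduct. Then node N would need to be at both 6−0.7 = 5.3 V and 12−0.7 = 11.3 V, which is impossible.
Assume only D2 conducts: V_N = 12 − 0.7 = 11.3 V, so I_R = 11.3/4.7 = 2.4 mA.
Check D1: its anode-to-cathode voltage is 6 − 11.3 = -5.3 V < 0.7 V, so it is off. The assumption is consistent.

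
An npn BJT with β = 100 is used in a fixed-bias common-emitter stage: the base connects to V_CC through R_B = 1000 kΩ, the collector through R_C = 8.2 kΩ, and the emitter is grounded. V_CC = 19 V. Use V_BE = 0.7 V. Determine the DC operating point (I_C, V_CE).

I_C ≈ 1.8 mA, V_CE ≈ 4 V

Base loop: V_CC = I_B·R_B + V_BE, so I_B = (19 − 0.7)/1000 kΩ = 0.0183 mA.
In the active region I_C = β·I_B = 100 × 0.0183 = 1.83 mA.
Collector loop: V_CE = V_CC − I_C·R_C = 19 − 1.83×8.2 = 3.99 V.
Since V_CE = 3.99 V > V_CE(sat) ≈ 0.2 V, the transistor is in the active region as assumed.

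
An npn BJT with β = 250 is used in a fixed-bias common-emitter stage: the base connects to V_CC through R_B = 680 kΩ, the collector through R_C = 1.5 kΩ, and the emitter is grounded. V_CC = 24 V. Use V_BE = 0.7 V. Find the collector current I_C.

Base loop: V_CC = I_B·R_B + V_BE, so I_B = (24 − 0.7)/680 kΩ = 0.0343 mA.
In the active region I_C = β·I_B = 250 × 0.0343 = 8.57 mA.
Collector loop: V_CE = V_CC − I_C·R_C = 24 − 8.57×1.5 = 11.2 V.
Since V_CE = 11.2 V > V_CE(sat) ≈ 0.2 V, the transistor is in the active region as assumed.

I_C ≈ 8.6 mA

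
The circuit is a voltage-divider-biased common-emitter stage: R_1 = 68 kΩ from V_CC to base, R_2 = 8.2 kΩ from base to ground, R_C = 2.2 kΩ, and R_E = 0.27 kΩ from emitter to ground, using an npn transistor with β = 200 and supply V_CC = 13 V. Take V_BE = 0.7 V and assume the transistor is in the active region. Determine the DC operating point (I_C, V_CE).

I_C ≈ 2.3 mA, V_CE ≈ 7.4 V

Thevenize the base divider: V_Th = V_CC·R_2/(R_1+R_2) = 13×8.2/76.2 = 1.4 V, R_Th = R_1‖R_2 = 7.32 kΩ.
Base-emitter loop: V_Th = I_B·R_Th + V_BE + (β+1)I_B·R_E, so I_B = (1.4 − 0.7) / (7.32 + 201×0.27) = 0.0113 mA.
I_C = β·I_B = 200×0.0113 = 2.27 mA, and I_E = (β+1)I_B = 2.28 mA.
V_CE = V_CC − I_C·R_C − I_E·R_E = 13 − 2.27×2.2 − 2.28×0.27 = 7.39 V.
V_CE = 7.39 V > 0.2 V confirms active-region operation.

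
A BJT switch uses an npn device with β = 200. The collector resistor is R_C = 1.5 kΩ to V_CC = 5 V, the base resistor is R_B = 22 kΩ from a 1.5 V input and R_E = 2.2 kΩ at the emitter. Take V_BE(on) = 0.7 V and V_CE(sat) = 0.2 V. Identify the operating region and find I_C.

Assume active. Base-emitter loop: I_B = (V_BB − V_BE)/(R_B + (β+1)R_E) = (1.5 − 0.7)/(22 + 201×2.2) = 0.00172 mA.
I_C = β·I_B = 200×0.00172 = 0.345 mA.
V_CE = V_CC − I_C·R_C − I_E·R_E = 5 − 0.345×1.5 − 0.346×2.2 = 3.72 V > V_CE(sat), so the active-region assumption holds.

active; I_C ≈ 0.34 mA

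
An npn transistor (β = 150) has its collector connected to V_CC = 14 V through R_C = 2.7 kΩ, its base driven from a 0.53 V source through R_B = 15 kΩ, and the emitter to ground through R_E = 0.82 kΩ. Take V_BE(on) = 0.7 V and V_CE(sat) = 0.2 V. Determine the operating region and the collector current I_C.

cutoff; I_C ≈ 0

V_BB = 0.53 V ≤ V_BE(on) = 0.7 V, so the base-emitter junction is not forward biased.
The transistor is in cutoff: I_B = I_C = 0.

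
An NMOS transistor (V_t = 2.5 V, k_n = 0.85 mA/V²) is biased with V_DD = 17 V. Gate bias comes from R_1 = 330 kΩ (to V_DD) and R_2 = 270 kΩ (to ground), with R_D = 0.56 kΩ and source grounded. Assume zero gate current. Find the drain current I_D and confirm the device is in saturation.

I_D ≈ 11 mA

V_G = V_DD·R_2/(R_1+R_2) = 17×270/600 = 7.65 V. With the source grounded, V_GS = V_G = 7.65 V.
Assume saturation: I_D = (k_n/2)(V_GS − V_t)² = (0.85/2)×(7.65 − 2.5)² = 0.425×5.15² = 11.3 mA.
V_DS = V_DD − I_D·R_D = 17 − 11.3×0.56 = 10.7 V.
Saturation requires V_DS ≥ V_GS − V_t = 5.15 V; 10.7 ≥ 5.15 ✓.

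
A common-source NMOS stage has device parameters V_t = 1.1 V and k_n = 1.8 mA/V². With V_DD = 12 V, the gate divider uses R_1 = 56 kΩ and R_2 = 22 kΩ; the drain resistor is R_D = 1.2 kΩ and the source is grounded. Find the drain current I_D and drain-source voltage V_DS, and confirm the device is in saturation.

I_D ≈ 4.7 mA, V_DS ≈ 6.4 V

V_G = V_DD·R_2/(R_1+R_2) = 12×22/78 = 3.38 V. With the source grounded, V_GS = V_G = 3.38 V.
Assume saturation: I_D = (k_n/2)(V_GS − V_t)² = (1.8/2)×(3.38 − 1.1)² = 0.9×2.28² = 4.7 mA.
V_DS = V_DD − I_D·R_D = 12 − 4.7×1.2 = 6.36 V.
Saturation requires V_DS ≥ V_GS − V_t = 2.28 V; 6.36 ≥ 2.28 ✓.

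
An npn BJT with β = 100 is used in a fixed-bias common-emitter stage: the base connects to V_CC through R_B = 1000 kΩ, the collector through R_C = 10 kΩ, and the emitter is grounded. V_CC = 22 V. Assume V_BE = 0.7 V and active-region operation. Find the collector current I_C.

Base loop: V_CC = I_B·R_B + V_BE, so I_B = (22 − 0.7)/1000 kΩ = 0.0213 mA.
In the active region I_C = β·I_B = 100 × 0.0213 = 2.13 mA.
Collector loop: V_CE = V_CC − I_C·R_C = 22 − 2.13×10 = 0.7 V.
Since V_CE = 0.7 V > V_CE(sat) ≈ 0.2 V, the transistor is in the active region as assumed.

I_C ≈ 2.1 mA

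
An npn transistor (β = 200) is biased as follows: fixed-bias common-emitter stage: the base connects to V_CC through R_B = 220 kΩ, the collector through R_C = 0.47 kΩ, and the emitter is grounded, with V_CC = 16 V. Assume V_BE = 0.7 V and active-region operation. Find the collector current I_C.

I_C ≈ 14 mA

Base loop: V_CC = I_B·R_B + V_BE, so I_B = (16 − 0.7)/220 kΩ = 0.0695 mA.
In the active region I_C = β·I_B = 200 × 0.0695 = 13.9 mA.
Collector loop: V_CE = V_CC − I_C·R_C = 16 − 13.9×0.47 = 9.46 V.
Since V_CE = 9.46 V > V_CE(sat) ≈ 0.2 V, the transistor is in the active region as assumed.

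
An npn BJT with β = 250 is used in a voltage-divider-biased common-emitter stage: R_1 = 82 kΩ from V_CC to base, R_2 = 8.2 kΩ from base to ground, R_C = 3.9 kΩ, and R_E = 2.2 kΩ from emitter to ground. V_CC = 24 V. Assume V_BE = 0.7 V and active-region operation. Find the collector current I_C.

I_C ≈ 0.66 mA

Thevenize the base divider: V_Th = V_CC·R_2/(R_1+R_2) = 24×8.2/90.2 = 2.18 V, R_Th = R_1‖R_2 = 7.45 kΩ.
Base-emitter loop: V_Th = I_B·R_Th + V_BE + (β+1)I_B·R_E, so I_B = (2.18 − 0.7) / (7.45 + 251×2.2) = 0.00265 mA.
I_C = β·I_B = 250×0.00265 = 0.662 mA, and I_E = (β+1)I_B = 0.665 mA.
V_CE = V_CC − I_C·R_C − I_E·R_E = 24 − 0.662×3.9 − 0.665×2.2 = 20 V.
V_CE = 20 V > 0.2 V confirms active-region operation.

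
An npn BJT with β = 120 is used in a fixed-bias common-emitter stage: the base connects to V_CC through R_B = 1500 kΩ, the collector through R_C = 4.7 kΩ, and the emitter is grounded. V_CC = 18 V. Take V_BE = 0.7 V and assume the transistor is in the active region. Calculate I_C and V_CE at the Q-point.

I_C ≈ 1.4 mA, V_CE ≈ 11 V

Base loop: V_CC = I_B·R_B + V_BE, so I_B = (18 − 0.7)/1500 kΩ = 0.0115 mA.
In the active region I_C = β·I_B = 120 × 0.0115 = 1.38 mA.
Collector loop: V_CE = V_CC − I_C·R_C = 18 − 1.38×4.7 = 11.5 V.
Since V_CE = 11.5 V > V_CE(sat) ≈ 0.2 V, the transistor is in the active region as assumed.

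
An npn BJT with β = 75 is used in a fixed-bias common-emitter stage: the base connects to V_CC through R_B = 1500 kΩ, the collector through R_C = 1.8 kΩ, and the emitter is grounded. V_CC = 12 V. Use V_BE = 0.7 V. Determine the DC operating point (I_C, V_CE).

I_C ≈ 0.57 mA, V_CE ≈ 11 V

Base loop: V_CC = I_B·R_B + V_BE, so I_B = (12 − 0.7)/1500 kΩ = 0.00753 mA.
In the active region I_C = β·I_B = 75 × 0.00753 = 0.565 mA.
Collector loop: V_CE = V_CC − I_C·R_C = 12 − 0.565×1.8 = 11 V.
Since V_CE = 11 V > V_CE(sat) ≈ 0.2 V, the transistor is in the active region as assumed.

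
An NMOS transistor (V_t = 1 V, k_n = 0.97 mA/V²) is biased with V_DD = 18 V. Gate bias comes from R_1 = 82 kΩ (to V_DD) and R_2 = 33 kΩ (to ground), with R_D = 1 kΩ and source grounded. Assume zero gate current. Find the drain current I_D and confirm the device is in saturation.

I_D ≈ 8.4 mA

V_G = V_DD·R_2/(R_1+R_2) = 18×33/115 = 5.17 V. With the source grounded, V_GS = V_G = 5.17 V.
Assume saturation: I_D = (k_n/2)(V_GS − V_t)² = (0.97/2)×(5.17 − 1)² = 0.485×4.17² = 8.41 mA.
V_DS = V_DD − I_D·R_D = 18 − 8.41×1 = 9.59 V.
Saturation requires V_DS ≥ V_GS − V_t = 4.17 V; 9.59 ≥ 4.17 ✓.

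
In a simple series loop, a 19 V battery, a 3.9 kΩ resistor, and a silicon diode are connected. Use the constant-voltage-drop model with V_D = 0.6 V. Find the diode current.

I ≈ 4.7 mA

KVL around the loop: 19 = V_D + I·R = 0.6 + I × 3.9 kΩ.
So I = (19 − 0.6) / 3.9 kΩ = 18.4 / 3.9 = 4.72 mA.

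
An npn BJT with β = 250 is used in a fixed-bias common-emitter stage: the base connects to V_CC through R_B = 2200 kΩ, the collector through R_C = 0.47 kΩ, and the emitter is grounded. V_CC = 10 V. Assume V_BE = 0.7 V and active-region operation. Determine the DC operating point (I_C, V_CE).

Base loop: V_CC = I_B·R_B + V_BE, so I_B = (10 − 0.7)/2200 kΩ = 0.00423 mA.
In the active region I_C = β·I_B = 250 × 0.00423 = 1.06 mA.
Collector loop: V_CE = V_CC − I_C·R_C = 10 − 1.06×0.47 = 9.5 V.
Since V_CE = 9.5 V > V_CE(sat) ≈ 0.2 V, the transistor is in the active region as assumed.

I_C ≈ 1.1 mA, V_CE ≈ 9.5 V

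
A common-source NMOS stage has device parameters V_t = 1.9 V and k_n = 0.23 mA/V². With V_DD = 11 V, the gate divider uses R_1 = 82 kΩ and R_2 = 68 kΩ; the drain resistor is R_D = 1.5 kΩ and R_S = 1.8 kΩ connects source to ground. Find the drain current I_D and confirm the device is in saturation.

V_G = V_DD·R_2/(R_1+R_2) = 11×68/150 = 4.99 V.
Assume saturation: I_D = (k_n/2)(V_GS − V_t)² with V_GS = V_G − I_D·R_S = 4.99 − 1.8·I_D.
Substituting gives 0.373·I_D² − 2.28·I_D + 1.1 = 0, with roots I_D = 0.526 or 5.59 mA.
The root I_D = 5.59 mA gives V_GS = -5.07 V ≤ V_t, so take I_D = 0.526 mA.
Then V_GS = 4.04 V and V_DS = V_DD − I_D(R_D+R_S) = 11 − 0.526×3.3 = 9.26 V.
Saturation requires V_DS ≥ V_GS − V_t = 2.14 V; 9.26 ≥ 2.14 ✓.

I_D ≈ 0.53 mA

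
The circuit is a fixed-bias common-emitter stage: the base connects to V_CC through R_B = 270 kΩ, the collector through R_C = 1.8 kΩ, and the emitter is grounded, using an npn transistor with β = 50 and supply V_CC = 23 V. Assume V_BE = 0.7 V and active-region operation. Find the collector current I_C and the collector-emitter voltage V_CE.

I_C ≈ 4.1 mA, V_CE ≈ 16 V

Base loop: V_CC = I_B·R_B + V_BE, so I_B = (23 − 0.7)/270 kΩ = 0.0826 mA.
In the active region I_C = β·I_B = 50 × 0.0826 = 4.13 mA.
Collector loop: V_CE = V_CC − I_C·R_C = 23 − 4.13×1.8 = 15.6 V.
Since V_CE = 15.6 V > V_CE(sat) ≈ 0.2 V, the transistor is in the active region as assumed.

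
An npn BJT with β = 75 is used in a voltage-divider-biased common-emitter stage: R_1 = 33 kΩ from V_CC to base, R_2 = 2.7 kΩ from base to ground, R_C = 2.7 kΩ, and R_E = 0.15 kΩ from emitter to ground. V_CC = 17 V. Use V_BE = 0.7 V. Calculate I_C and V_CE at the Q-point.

Thevenize the base divider: V_Th = V_CC·R_2/(R_1+R_2) = 17×2.7/35.7 = 1.29 V, R_Th = R_1‖R_2 = 2.5 kΩ.
Base-emitter loop: V_Th = I_B·R_Th + V_BE + (β+1)I_B·R_E, so I_B = (1.29 − 0.7) / (2.5 + 76×0.15) = 0.0422 mA.
I_C = β·I_B = 75×0.0422 = 3.16 mA, and I_E = (β+1)I_B = 3.2 mA.
V_CE = V_CC − I_C·R_C − I_E·R_E = 17 − 3.16×2.7 − 3.2×0.15 = 7.98 V.
V_CE = 7.98 V > 0.2 V confirms active-region operation.

I_C ≈ 3.2 mA, V_CE ≈ 8 V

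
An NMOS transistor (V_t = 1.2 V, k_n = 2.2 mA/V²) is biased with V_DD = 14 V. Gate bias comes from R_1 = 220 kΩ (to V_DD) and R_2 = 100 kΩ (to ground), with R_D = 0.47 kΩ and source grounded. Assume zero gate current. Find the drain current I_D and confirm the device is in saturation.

I_D ≈ 11 mA

V_G = V_DD·R_2/(R_1+R_2) = 14×100/320 = 4.38 V. With the source grounded, V_GS = V_G = 4.38 V.
Assume saturation: I_D = (k_n/2)(V_GS − V_t)² = (2.2/2)×(4.38 − 1.2)² = 1.1×3.17² = 11.1 mA.
V_DS = V_DD − I_D·R_D = 14 − 11.1×0.47 = 8.79 V.
Saturation requires V_DS ≥ V_GS − V_t = 3.17 V; 8.79 ≥ 3.17 ✓.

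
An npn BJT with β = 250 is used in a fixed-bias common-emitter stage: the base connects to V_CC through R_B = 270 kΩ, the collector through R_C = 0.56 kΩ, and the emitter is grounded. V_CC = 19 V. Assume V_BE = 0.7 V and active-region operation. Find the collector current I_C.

I_C ≈ 17 mA

Base loop: V_CC = I_B·R_B + V_BE, so I_B = (19 − 0.7)/270 kΩ = 0.0678 mA.
In the active region I_C = β·I_B = 250 × 0.0678 = 16.9 mA.
Collector loop: V_CE = V_CC − I_C·R_C = 19 − 16.9×0.56 = 9.51 V.
Since V_CE = 9.51 V > V_CE(sat) ≈ 0.2 V, the transistor is in the active region as assumed.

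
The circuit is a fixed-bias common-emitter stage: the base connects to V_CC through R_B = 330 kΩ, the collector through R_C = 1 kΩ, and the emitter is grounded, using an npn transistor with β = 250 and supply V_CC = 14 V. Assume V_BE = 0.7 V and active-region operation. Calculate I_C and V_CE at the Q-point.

Base loop: V_CC = I_B·R_B + V_BE, so I_B = (14 − 0.7)/330 kΩ = 0.0403 mA.
In the active region I_C = β·I_B = 250 × 0.0403 = 10.1 mA.
Collector loop: V_CE = V_CC − I_C·R_C = 14 − 10.1×1 = 3.92 V.
Since V_CE = 3.92 V > V_CE(sat) ≈ 0.2 V, the transistor is in the active region as assumed.

I_C ≈ 10 mA, V_CE ≈ 3.9 V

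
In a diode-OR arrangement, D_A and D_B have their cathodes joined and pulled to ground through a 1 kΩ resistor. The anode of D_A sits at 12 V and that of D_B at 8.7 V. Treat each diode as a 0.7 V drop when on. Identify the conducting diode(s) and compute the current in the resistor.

Assume both conduct. Then node N would need to be at both 12−0.7 = 11.3 V and 8.7−0.7 = 8 V, which is impossible.
Assume only D_A conducts: V_N = 12 − 0.7 = 11.3 V, so I_R = 11.3/1 = 11.3 mA.
Check D_B: its anode-to-cathode voltage is 8.7 − 11.3 = -2.6 V < 0.7 V, so it is off. The assumption is consistent.

Only D_A conducts; I_R ≈ 11 mA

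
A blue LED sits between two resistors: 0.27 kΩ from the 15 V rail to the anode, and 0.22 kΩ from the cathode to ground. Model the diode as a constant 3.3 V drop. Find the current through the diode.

The two resistors are in series with the diode, so KVL gives 15 = I·0.27 + 3.3 + I·0.22.
I = (15 − 3.3) / (0.27 + 0.22) kΩ = 11.7 / 0.49 = 23.9 mA.

I ≈ 24 mA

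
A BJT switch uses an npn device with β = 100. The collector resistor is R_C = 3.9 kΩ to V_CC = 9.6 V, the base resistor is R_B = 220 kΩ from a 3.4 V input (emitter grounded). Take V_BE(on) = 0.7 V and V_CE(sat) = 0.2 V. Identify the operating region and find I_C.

Assume active. Base-emitter loop: I_B = (V_BB − V_BE)/R_B = (3.4 − 0.7)/220 = 0.0123 mA.
I_C = β·I_B = 100×0.0123 = 1.23 mA.
V_CE = V_CC − I_C·R_C = 9.6 − 1.23×3.9 = 4.81 V > V_CE(sat), so the active-region assumption holds.

active; I_C ≈ 1.2 mA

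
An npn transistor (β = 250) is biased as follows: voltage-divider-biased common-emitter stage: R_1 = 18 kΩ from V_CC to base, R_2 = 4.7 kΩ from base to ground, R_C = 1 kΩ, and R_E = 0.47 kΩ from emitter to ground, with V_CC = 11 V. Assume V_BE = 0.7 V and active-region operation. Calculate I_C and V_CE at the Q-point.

I_C ≈ 3.2 mA, V_CE ≈ 6.2 V

Thevenize the base divider: V_Th = V_CC·R_2/(R_1+R_2) = 11×4.7/22.7 = 2.28 V, R_Th = R_1‖R_2 = 3.73 kΩ.
Base-emitter loop: V_Th = I_B·R_Th + V_BE + (β+1)I_B·R_E, so I_B = (2.28 − 0.7) / (3.73 + 251×0.47) = 0.013 mA.
I_C = β·I_B = 250×0.013 = 3.24 mA, and I_E = (β+1)I_B = 3.25 mA.
V_CE = V_CC − I_C·R_C − I_E·R_E = 11 − 3.24×1 − 3.25×0.47 = 6.23 V.
V_CE = 6.23 V > 0.2 V confirms active-region operation.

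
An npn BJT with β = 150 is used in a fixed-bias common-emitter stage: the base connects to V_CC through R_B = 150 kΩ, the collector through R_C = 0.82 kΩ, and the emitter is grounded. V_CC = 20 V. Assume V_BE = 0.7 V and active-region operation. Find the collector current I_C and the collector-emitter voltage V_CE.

Base loop: V_CC = I_B·R_B + V_BE, so I_B = (20 − 0.7)/150 kΩ = 0.129 mA.
In the active region I_C = β·I_B = 150 × 0.129 = 19.3 mA.
Collector loop: V_CE = V_CC − I_C·R_C = 20 − 19.3×0.82 = 4.17 V.
Since V_CE = 4.17 V > V_CE(sat) ≈ 0.2 V, the transistor is in the active region as assumed.

I_C ≈ 19 mA, V_CE ≈ 4.2 V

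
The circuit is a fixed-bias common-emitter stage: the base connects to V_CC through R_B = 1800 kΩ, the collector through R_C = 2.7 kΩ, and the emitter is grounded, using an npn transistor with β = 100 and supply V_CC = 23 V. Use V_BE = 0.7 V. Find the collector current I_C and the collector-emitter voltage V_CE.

Base loop: V_CC = I_B·R_B + V_BE, so I_B = (23 − 0.7)/1800 kΩ = 0.0124 mA.
In the active region I_C = β·I_B = 100 × 0.0124 = 1.24 mA.
Collector loop: V_CE = V_CC − I_C·R_C = 23 − 1.24×2.7 = 19.7 V.
Since V_CE = 19.7 V > V_CE(sat) ≈ 0.2 V, the transistor is in the active region as assumed.

I_C ≈ 1.2 mA, V_CE ≈ 20 V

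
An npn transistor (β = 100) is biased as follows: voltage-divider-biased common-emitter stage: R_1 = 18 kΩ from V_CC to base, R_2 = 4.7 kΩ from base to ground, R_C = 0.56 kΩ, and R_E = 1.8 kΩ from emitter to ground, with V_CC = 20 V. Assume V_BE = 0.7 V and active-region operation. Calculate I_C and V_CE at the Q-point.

I_C ≈ 1.9 mA, V_CE ≈ 16 V

Thevenize the base divider: V_Th = V_CC·R_2/(R_1+R_2) = 20×4.7/22.7 = 4.14 V, R_Th = R_1‖R_2 = 3.73 kΩ.
Base-emitter loop: V_Th = I_B·R_Th + V_BE + (β+1)I_B·R_E, so I_B = (4.14 − 0.7) / (3.73 + 101×1.8) = 0.0185 mA.
I_C = β·I_B = 100×0.0185 = 1.85 mA, and I_E = (β+1)I_B = 1.87 mA.
V_CE = V_CC − I_C·R_C − I_E·R_E = 20 − 1.85×0.56 − 1.87×1.8 = 15.6 V.
V_CE = 15.6 V > 0.2 V confirms active-region operation.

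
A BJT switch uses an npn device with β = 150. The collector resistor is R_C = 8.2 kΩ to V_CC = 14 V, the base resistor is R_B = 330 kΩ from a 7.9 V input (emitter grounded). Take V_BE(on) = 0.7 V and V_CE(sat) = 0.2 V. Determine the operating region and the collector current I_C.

saturation; I_C ≈ 1.7 mA

Assume active: I_B = (7.9 − 0.7)/330 = 0.0218 mA, giving I_C = β·I_B = 3.27 mA.
But then V_CE = 14 − 3.27×8.2 = -12.8 V < V_CE(sat) = 0.2 V — impossible in the active region.
So the transistor is saturated. With V_CE = 0.2 V, I_C = (V_CC − 0.2)/R_C = 13.8/8.2 = 1.68 mA.
Check: β·I_B = 3.27 mA > I_C = 1.68 mA, confirming saturation.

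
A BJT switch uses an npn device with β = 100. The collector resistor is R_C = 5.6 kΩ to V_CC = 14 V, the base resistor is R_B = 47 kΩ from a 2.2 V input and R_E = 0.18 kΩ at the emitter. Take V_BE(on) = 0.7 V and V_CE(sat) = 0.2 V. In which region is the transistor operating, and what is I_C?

active; I_C ≈ 2.3 mA

Assume active. Base-emitter loop: I_B = (V_BB − V_BE)/(R_B + (β+1)R_E) = (2.2 − 0.7)/(47 + 101×0.18) = 0.023 mA.
I_C = β·I_B = 100×0.023 = 2.3 mA.
V_CE = V_CC − I_C·R_C − I_E·R_E = 14 − 2.3×5.6 − 2.32×0.18 = 0.694 V > V_CE(sat), so the active-region assumption holds.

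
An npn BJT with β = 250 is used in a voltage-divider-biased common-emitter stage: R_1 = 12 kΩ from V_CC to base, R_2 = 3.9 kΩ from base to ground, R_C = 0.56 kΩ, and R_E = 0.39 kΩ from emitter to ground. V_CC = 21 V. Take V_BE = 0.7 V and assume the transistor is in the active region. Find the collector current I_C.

I_C ≈ 11 mA

Thevenize the base divider: V_Th = V_CC·R_2/(R_1+R_2) = 21×3.9/15.9 = 5.15 V, R_Th = R_1‖R_2 = 2.94 kΩ.
Base-emitter loop: V_Th = I_B·R_Th + V_BE + (β+1)I_B·R_E, so I_B = (5.15 − 0.7) / (2.94 + 251×0.39) = 0.0441 mA.
I_C = β·I_B = 250×0.0441 = 11 mA, and I_E = (β+1)I_B = 11.1 mA.
V_CE = V_CC − I_C·R_C − I_E·R_E = 21 − 11×0.56 − 11.1×0.39 = 10.5 V.
V_CE = 10.5 V > 0.2 V confirms active-region operation.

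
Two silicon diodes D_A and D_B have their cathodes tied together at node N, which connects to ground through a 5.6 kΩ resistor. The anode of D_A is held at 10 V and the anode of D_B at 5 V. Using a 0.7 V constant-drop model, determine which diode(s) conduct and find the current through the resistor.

Only D_A conducts; I_R ≈ 1.7 mA

Assume both conduct. Then node N would need to be at both 10−0.7 = 9.3 V and 5−0.7 = 4.3 V, which is impossible.
Assume only D_A conducts: V_N = 10 − 0.7 = 9.3 V, so I_R = 9.3/5.6 = 1.66 mA.
Check D_B: its anode-to-cathode voltage is 5 − 9.3 = -4.3 V < 0.7 V, so it is off. The assumption is consistent.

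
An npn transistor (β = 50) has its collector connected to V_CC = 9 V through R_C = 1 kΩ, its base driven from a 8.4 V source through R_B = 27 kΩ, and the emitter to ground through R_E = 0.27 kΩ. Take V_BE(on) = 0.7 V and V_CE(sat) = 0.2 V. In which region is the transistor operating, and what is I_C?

Assume active: I_B = (8.4 − 0.7)/(27 + 51×0.27) = 0.189 mA, I_C = β·I_B = 9.44 mA.
Then V_CE = 9 − 9.44×1 − 9.63×0.27 = -3.04 V < 0.2 V — the active assumption fails.
Re-solve with V_CE = 0.2 V. KCL at the emitter: V_E/R_E = (V_BB−0.7−V_E)/R_B + (V_CC−0.2−V_E)/R_C, giving V_E = 1.92 V.
I_C = (V_CC − 0.2 − V_E)/R_C = (8.8 − 1.92)/1 = 6.88 mA.
Check: I_B = (7.7 − 1.92)/27 = 0.214 mA, and β·I_B = 10.7 mA > I_C, confirming saturation.

saturation; I_C ≈ 6.9 mA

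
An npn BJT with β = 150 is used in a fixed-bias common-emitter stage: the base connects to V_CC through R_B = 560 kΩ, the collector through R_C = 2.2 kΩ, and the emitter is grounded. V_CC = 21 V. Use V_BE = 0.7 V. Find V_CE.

Base loop: V_CC = I_B·R_B + V_BE, so I_B = (21 − 0.7)/560 kΩ = 0.0363 mA.
In the active region I_C = β·I_B = 150 × 0.0363 = 5.44 mA.
Collector loop: V_CE = V_CC − I_C·R_C = 21 − 5.44×2.2 = 9.04 V.
Since V_CE = 9.04 V > V_CE(sat) ≈ 0.2 V, the transistor is in the active region as assumed.

V_CE ≈ 9 V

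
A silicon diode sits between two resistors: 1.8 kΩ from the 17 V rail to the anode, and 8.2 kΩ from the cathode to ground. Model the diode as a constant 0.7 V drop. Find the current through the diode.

I ≈ 1.6 mA

The two resistors are in series with the diode, so KVL gives 17 = I·1.8 + 0.7 + I·8.2.
I = (17 − 0.7) / (1.8 + 8.2) kΩ = 16.3 / 10 = 1.63 mA.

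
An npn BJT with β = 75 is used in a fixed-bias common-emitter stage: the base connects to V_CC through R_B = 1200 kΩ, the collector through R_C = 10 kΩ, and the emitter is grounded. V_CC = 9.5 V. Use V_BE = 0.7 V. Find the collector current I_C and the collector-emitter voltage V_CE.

Base loop: V_CC = I_B·R_B + V_BE, so I_B = (9.5 − 0.7)/1200 kΩ = 0.00733 mA.
In the active region I_C = β·I_B = 75 × 0.00733 = 0.55 mA.
Collector loop: V_CE = V_CC − I_C·R_C = 9.5 − 0.55×10 = 4 V.
Since V_CE = 4 V > V_CE(sat) ≈ 0.2 V, the transistor is in the active region as assumed.

I_C ≈ 0.55 mA, V_CE ≈ 4 V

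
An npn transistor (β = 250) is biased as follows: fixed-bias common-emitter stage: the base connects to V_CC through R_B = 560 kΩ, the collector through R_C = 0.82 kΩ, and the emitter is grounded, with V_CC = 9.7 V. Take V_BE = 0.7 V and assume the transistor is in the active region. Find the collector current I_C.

Base loop: V_CC = I_B·R_B + V_BE, so I_B = (9.7 − 0.7)/560 kΩ = 0.0161 mA.
In the active region I_C = β·I_B = 250 × 0.0161 = 4.02 mA.
Collector loop: V_CE = V_CC − I_C·R_C = 9.7 − 4.02×0.82 = 6.41 V.
Since V_CE = 6.41 V > V_CE(sat) ≈ 0.2 V, the transistor is in the active region as assumed.

I_C ≈ 4 mA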